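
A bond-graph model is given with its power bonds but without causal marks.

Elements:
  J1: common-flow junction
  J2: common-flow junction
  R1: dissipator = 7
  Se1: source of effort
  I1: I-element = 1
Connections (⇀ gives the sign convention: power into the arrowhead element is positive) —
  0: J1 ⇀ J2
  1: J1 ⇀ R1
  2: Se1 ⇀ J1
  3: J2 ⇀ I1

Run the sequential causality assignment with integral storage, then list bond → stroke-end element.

bond 0 |J2
bond 1 |J1
bond 2 |J1
bond 3 |I1

b2 →J1  (Se1 fixes effort; stroke away)
b3 →I1  (I1: I, integral causality)
b0 →J2  (1-jn J2 has f-setter on 3)
b1 →J1  (common-f at J1 fixed by 0)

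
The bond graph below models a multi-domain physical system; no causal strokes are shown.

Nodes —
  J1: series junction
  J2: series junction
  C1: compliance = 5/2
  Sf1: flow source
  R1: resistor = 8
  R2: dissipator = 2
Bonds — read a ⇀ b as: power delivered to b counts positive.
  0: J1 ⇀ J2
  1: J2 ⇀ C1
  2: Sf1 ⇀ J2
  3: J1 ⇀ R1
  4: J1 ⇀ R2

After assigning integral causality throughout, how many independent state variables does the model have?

1  (C1 all integral)

bond 2 stroke→Sf1  (Sf1 fixes flow; stroke at Sf1)
bond 0 stroke→J2  (common-f at J2 fixed by 2)
bond 1 stroke→J2  (J2: bond 2 brought flow, rest push out)
bond 3 stroke→J1  (1-jn J1 has f-setter on 0)
bond 4 stroke→J1  (J1: bond 0 brought flow, rest push out)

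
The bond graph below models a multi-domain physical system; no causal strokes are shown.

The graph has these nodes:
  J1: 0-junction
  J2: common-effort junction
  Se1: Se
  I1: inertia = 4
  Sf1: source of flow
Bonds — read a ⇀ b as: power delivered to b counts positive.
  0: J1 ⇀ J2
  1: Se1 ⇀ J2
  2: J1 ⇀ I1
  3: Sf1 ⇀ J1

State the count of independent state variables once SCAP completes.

1  (I1 all integral)

β1 →J2  (source Se1 imposes e)
β3 →Sf1  (Sf1 (Sf) sets flow on bond)
β0 →J1  (J2 effort already set via bond 1)
β2 →I1  (J1: bond 0 brought effort, rest push out)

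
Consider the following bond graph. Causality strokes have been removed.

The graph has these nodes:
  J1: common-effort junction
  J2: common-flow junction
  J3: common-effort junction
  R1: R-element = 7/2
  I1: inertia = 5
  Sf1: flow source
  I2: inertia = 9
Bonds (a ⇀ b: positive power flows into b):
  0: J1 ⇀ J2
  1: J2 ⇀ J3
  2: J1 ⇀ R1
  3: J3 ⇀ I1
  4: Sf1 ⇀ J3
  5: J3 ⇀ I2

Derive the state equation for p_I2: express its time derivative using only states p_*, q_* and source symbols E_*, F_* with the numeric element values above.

dp_I2/dt = 7*F_Sf1/2 - 7*p_I1/10 - 7*p_I2/18

β4 stroke at Sf1  (source Sf1 imposes f)
β3 stroke at I1  (I1: I, integral causality)
β5 stroke at I2  (I2: I, integral causality)
β1 stroke at J3  (J3 needs exactly one e-in)
β0 stroke at J2  (J2 flow already set via bond 1)
β2 stroke at J1  (closing 0-jn rule on J1)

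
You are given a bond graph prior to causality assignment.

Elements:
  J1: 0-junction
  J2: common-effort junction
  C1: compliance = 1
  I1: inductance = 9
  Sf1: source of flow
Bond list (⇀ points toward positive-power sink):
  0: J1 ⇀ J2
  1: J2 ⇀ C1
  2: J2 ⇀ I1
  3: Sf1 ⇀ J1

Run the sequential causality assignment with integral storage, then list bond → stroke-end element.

bond 3 →Sf1  (Sf1: flow source, stroke at near end)
bond 0 →J1  (J1: last free bond brings effort in)
bond 1 →J2  (C1: C, integral causality)
bond 2 →I1  (J2: bond 1 brought effort, rest push out)

bond 0 stroke at J1
bond 1 stroke at J2
bond 2 stroke at I1
bond 3 stroke at Sf1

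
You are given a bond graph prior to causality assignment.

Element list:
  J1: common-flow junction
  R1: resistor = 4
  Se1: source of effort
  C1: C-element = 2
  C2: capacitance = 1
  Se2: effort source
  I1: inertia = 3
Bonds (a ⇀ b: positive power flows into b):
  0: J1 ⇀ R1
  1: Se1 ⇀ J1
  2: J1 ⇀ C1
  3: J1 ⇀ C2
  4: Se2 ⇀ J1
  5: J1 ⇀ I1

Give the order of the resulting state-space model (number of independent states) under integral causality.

3  (C1, C2, I1 all integral)

b1 stroke→J1  (source Se1 imposes e)
b4 stroke→J1  (Se2: effort source, stroke at far end)
b2 stroke→J1  (C1 outputs effort q/C1)
b3 stroke→J1  (prefer integral on C2)
b5 stroke→I1  (I1 outputs flow p/I1)
b0 stroke→J1  (common-f at J1 fixed by 5)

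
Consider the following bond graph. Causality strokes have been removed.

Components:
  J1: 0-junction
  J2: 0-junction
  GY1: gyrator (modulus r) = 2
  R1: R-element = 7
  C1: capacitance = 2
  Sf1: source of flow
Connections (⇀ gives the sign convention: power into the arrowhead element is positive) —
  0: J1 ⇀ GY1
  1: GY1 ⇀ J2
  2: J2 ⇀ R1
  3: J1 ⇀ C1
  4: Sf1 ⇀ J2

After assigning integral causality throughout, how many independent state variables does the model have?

1  (C1 all integral)

b4 stroke→Sf1  (source Sf1 imposes f)
b3 stroke→J1  (prefer integral on C1)
b0 stroke→GY1  (J1 effort already set via bond 3)
b1 stroke→GY1  (through GY1, causality inverts; strokes same side of GY1)
b2 stroke→J2  (J2 needs exactly one e-in)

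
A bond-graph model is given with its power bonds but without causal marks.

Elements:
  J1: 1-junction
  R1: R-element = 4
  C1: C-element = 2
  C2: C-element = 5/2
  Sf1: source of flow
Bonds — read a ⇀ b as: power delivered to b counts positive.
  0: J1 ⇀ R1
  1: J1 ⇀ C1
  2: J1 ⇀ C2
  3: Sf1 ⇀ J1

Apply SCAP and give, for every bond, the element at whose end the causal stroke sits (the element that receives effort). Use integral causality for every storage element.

β0 stroke at J1
β1 stroke at J1
β2 stroke at J1
β3 stroke at Sf1

β3 |Sf1  (Sf1 (Sf) sets flow on bond)
β0 |J1  (common-f at J1 fixed by 3)
β1 |J1  (1-jn J1 has f-setter on 3)
β2 |J1  (1-jn J1 has f-setter on 3)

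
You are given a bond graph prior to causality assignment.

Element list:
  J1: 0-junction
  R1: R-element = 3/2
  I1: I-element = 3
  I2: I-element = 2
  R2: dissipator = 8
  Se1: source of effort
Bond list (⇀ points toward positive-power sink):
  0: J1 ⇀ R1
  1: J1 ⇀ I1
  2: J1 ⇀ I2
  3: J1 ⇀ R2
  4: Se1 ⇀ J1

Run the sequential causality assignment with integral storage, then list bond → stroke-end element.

#0 stroke at R1
#1 stroke at I1
#2 stroke at I2
#3 stroke at R2
#4 stroke at J1

β4 →J1  (Se1 fixes effort; stroke away)
β0 →R1  (0-jn J1 has e-setter on 4)
β1 →I1  (J1: bond 4 brought effort, rest push out)
β2 →I2  (J1: bond 4 brought effort, rest push out)
β3 →R2  (J1: bond 4 brought effort, rest push out)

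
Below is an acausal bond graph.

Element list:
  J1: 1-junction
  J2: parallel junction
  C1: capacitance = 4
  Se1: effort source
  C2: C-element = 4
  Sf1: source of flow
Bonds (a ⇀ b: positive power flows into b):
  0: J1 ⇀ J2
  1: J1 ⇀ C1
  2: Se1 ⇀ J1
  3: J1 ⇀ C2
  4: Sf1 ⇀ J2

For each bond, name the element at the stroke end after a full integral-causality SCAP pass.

b0 stroke at J2
b1 stroke at J1
b2 stroke at J1
b3 stroke at J1
b4 stroke at Sf1

#2 |J1  (Se1 (Se) sets effort on bond)
#4 |Sf1  (Sf1 fixes flow; stroke at Sf1)
#0 |J2  (J2: last free bond brings effort in)
#1 |J1  (J1 flow already set via bond 0)
#3 |J1  (J1 flow already set via bond 0)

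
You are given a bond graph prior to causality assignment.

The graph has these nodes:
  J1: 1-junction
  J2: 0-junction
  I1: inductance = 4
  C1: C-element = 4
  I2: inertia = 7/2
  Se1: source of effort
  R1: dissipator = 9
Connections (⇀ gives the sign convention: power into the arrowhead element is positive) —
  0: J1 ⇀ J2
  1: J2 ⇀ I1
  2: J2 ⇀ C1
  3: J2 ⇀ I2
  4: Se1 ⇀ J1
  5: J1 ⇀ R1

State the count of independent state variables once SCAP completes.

b4 stroke at J1  (Se1 (Se) sets effort on bond)
b1 stroke at I1  (I1 outputs flow p/I1)
b2 stroke at J2  (prefer integral on C1)
b0 stroke at J1  (common-e at J2 fixed by 2)
b3 stroke at I2  (0-jn J2 has e-setter on 2)
b5 stroke at R1  (J1: last free bond brings flow in)

3  (C1, I1, I2 all integral)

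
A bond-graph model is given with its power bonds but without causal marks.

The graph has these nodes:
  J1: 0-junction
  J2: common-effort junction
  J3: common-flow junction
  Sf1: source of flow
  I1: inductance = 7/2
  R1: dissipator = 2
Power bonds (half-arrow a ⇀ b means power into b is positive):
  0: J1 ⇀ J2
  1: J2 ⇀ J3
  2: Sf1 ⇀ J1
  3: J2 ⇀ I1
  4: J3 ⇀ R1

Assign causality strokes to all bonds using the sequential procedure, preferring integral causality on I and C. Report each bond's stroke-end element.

b2 stroke→Sf1  (Sf1 (Sf) sets flow on bond)
b0 stroke→J1  (only one effort-in slot at J1)
b3 stroke→I1  (I1 outputs flow p/I1)
b1 stroke→J2  (J2 needs exactly one e-in)
b4 stroke→J3  (1-jn J3 has f-setter on 1)

#0 stroke at J1
#1 stroke at J2
#2 stroke at Sf1
#3 stroke at I1
#4 stroke at J3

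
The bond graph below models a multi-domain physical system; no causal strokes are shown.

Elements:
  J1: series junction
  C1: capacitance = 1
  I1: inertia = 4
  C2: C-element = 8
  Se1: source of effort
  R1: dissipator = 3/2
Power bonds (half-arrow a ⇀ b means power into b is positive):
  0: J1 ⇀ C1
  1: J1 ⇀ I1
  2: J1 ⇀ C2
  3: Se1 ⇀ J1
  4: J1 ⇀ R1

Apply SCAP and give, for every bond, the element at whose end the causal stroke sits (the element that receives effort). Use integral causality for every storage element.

b3 |J1  (Se1 fixes effort; stroke away)
b0 |J1  (prefer integral on C1)
b1 |I1  (I1 outputs flow p/I1)
b2 |J1  (J1: bond 1 brought flow, rest push out)
b4 |J1  (J1 flow already set via bond 1)

bond 0 |J1
bond 1 |I1
bond 2 |J1
bond 3 |J1
bond 4 |J1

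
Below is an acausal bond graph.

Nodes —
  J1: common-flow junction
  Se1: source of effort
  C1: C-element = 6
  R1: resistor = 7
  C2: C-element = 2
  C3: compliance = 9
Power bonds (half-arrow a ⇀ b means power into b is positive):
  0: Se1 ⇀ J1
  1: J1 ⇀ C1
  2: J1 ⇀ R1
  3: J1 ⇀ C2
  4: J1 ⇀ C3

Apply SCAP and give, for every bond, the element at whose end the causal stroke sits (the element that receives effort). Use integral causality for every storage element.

β0 stroke→J1
β1 stroke→J1
β2 stroke→R1
β3 stroke→J1
β4 stroke→J1

β0 stroke→J1  (source Se1 imposes e)
β1 stroke→J1  (prefer integral on C1)
β3 stroke→J1  (C2: C, integral causality)
β4 stroke→J1  (C3 integral (e out))
β2 stroke→R1  (J1 needs exactly one f-in)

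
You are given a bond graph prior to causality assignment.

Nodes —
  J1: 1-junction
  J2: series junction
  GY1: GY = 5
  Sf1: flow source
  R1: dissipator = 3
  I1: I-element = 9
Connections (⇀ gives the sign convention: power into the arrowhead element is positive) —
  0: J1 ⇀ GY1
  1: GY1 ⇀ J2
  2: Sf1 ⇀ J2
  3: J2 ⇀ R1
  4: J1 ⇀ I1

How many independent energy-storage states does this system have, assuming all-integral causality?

1  (I1 all integral)

#2 stroke at Sf1  (source Sf1 imposes f)
#1 stroke at J2  (common-f at J2 fixed by 2)
#3 stroke at J2  (1-jn J2 has f-setter on 2)
#0 stroke at J1  (GY GY1: same side as bond 1)
#4 stroke at I1  (only one flow-in slot at J1)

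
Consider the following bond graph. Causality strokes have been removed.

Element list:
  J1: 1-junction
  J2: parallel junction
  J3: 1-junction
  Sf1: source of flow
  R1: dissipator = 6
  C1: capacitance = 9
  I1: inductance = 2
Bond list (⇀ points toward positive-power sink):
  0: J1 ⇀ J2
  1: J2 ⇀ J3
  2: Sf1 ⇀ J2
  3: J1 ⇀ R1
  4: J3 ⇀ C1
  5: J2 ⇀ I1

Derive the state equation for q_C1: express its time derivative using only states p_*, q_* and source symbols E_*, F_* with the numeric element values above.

#2 |Sf1  (Sf1 (Sf) sets flow on bond)
#4 |J3  (prefer integral on C1)
#1 |J2  (J3 needs exactly one f-in)
#0 |J1  (common-e at J2 fixed by 1)
#5 |I1  (J2 effort already set via bond 1)
#3 |R1  (J1: last free bond brings flow in)

dq_C1/dt = F_Sf1 - p_I1/2 - q_C1/54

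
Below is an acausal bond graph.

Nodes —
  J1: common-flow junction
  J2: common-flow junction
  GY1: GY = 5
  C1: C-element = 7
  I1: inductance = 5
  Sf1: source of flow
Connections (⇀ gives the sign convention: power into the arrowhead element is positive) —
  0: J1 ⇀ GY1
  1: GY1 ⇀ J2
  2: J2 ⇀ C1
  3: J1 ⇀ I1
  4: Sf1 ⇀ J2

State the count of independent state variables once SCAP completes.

2  (C1, I1 all integral)

#4 stroke at Sf1  (Sf1: flow source, stroke at near end)
#1 stroke at J2  (common-f at J2 fixed by 4)
#2 stroke at J2  (J2 flow already set via bond 4)
#0 stroke at J1  (GY1: gyrator matches bond 1)
#3 stroke at I1  (only one flow-in slot at J1)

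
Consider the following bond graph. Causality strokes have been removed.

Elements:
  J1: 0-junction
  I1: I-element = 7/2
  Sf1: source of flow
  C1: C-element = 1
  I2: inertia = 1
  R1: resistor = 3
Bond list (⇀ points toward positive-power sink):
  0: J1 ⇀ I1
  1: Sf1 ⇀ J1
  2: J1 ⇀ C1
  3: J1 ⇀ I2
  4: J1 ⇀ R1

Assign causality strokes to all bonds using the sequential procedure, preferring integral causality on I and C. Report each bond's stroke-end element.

#1 stroke→Sf1  (Sf1 (Sf) sets flow on bond)
#0 stroke→I1  (prefer integral on I1)
#2 stroke→J1  (C1 integral (e out))
#3 stroke→I2  (J1 effort already set via bond 2)
#4 stroke→R1  (J1: bond 2 brought effort, rest push out)

β0 |I1
β1 |Sf1
β2 |J1
β3 |I2
β4 |R1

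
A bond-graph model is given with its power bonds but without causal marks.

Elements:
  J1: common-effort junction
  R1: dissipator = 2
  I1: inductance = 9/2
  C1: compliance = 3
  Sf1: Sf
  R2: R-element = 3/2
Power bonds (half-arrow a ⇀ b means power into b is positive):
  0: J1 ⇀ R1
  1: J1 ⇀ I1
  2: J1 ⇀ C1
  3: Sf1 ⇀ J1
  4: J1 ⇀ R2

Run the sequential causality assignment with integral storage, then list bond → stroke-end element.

b0 →R1
b1 →I1
b2 →J1
b3 →Sf1
b4 →R2

#3 |Sf1  (Sf1 (Sf) sets flow on bond)
#1 |I1  (I1 integral (f out))
#2 |J1  (C1 outputs effort q/C1)
#0 |R1  (J1: bond 2 brought effort, rest push out)
#4 |R2  (0-jn J1 has e-setter on 2)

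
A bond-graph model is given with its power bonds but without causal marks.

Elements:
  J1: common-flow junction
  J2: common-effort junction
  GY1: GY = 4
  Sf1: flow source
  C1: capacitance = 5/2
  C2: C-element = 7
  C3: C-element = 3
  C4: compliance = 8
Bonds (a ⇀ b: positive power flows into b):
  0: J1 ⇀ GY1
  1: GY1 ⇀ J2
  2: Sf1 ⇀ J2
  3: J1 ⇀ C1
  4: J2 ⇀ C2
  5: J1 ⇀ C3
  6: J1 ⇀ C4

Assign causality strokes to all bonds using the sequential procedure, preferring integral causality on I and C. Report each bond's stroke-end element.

bond 2 |Sf1  (Sf1: flow source, stroke at near end)
bond 3 |J1  (C1: C, integral causality)
bond 4 |J2  (prefer integral on C2)
bond 1 |GY1  (common-e at J2 fixed by 4)
bond 0 |GY1  (GY1 both-in/both-out from 1)
bond 5 |J1  (common-f at J1 fixed by 0)
bond 6 |J1  (1-jn J1 has f-setter on 0)

bond 0 →GY1
bond 1 →GY1
bond 2 →Sf1
bond 3 →J1
bond 4 →J2
bond 5 →J1
bond 6 →J1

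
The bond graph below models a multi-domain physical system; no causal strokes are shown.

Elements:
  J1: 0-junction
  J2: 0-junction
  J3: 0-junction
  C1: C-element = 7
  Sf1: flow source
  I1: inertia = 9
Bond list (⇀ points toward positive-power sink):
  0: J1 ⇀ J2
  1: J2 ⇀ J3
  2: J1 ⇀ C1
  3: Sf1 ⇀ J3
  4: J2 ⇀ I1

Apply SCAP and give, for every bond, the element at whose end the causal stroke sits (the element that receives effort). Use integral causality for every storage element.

bond 0 stroke→J2
bond 1 stroke→J3
bond 2 stroke→J1
bond 3 stroke→Sf1
bond 4 stroke→I1

b3 stroke→Sf1  (Sf1 (Sf) sets flow on bond)
b1 stroke→J3  (closing 0-jn rule on J3)
b2 stroke→J1  (C1 outputs effort q/C1)
b0 stroke→J2  (0-jn J1 has e-setter on 2)
b4 stroke→I1  (J2: bond 0 brought effort, rest push out)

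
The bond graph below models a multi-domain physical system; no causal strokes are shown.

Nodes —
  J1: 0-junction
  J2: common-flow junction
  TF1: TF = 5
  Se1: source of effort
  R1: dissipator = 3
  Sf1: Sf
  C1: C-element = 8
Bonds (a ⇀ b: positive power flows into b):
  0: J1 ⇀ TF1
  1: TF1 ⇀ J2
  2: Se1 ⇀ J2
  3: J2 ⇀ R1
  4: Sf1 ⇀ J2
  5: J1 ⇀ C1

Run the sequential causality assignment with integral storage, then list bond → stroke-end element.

bond 2 →J2  (Se1: effort source, stroke at far end)
bond 4 →Sf1  (Sf1 fixes flow; stroke at Sf1)
bond 1 →J2  (J2 flow already set via bond 4)
bond 3 →J2  (J2 flow already set via bond 4)
bond 0 →TF1  (TF TF1: opposite of bond 1)
bond 5 →J1  (J1: last free bond brings effort in)

β0 stroke→TF1
β1 stroke→J2
β2 stroke→J2
β3 stroke→J2
β4 stroke→Sf1
β5 stroke→J1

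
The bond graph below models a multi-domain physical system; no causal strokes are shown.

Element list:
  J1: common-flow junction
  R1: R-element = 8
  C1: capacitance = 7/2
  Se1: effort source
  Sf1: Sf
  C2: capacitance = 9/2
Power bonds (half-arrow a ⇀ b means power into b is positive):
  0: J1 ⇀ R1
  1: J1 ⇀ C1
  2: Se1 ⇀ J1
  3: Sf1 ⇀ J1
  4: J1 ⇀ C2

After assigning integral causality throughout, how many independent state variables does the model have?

β2 stroke at J1  (Se1: effort source, stroke at far end)
β3 stroke at Sf1  (Sf1: flow source, stroke at near end)
β0 stroke at J1  (J1: bond 3 brought flow, rest push out)
β1 stroke at J1  (J1: bond 3 brought flow, rest push out)
β4 stroke at J1  (J1: bond 3 brought flow, rest push out)

2  (C1, C2 all integral)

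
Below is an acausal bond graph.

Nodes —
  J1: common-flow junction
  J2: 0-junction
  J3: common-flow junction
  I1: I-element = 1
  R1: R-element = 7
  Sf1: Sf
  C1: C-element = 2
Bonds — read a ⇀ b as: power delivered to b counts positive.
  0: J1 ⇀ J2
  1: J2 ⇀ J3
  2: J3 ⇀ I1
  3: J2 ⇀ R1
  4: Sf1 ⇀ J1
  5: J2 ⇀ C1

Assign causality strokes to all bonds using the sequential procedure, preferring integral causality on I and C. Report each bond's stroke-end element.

#4 →Sf1  (Sf1 fixes flow; stroke at Sf1)
#0 →J1  (1-jn J1 has f-setter on 4)
#2 →I1  (I1: I, integral causality)
#1 →J3  (J3 flow already set via bond 2)
#5 →J2  (prefer integral on C1)
#3 →R1  (J2: bond 5 brought effort, rest push out)

b0 stroke→J1
b1 stroke→J3
b2 stroke→I1
b3 stroke→R1
b4 stroke→Sf1
b5 stroke→J2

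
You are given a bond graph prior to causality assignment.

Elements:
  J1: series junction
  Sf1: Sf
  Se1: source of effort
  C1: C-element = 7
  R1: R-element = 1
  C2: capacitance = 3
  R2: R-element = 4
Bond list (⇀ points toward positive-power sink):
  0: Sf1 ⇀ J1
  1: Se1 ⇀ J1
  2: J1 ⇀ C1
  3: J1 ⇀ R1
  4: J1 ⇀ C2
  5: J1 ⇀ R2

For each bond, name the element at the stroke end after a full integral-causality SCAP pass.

#0 |Sf1
#1 |J1
#2 |J1
#3 |J1
#4 |J1
#5 |J1

b0 |Sf1  (Sf1 fixes flow; stroke at Sf1)
b1 |J1  (Se1 fixes effort; stroke away)
b2 |J1  (common-f at J1 fixed by 0)
b3 |J1  (J1 flow already set via bond 0)
b4 |J1  (J1 flow already set via bond 0)
b5 |J1  (1-jn J1 has f-setter on 0)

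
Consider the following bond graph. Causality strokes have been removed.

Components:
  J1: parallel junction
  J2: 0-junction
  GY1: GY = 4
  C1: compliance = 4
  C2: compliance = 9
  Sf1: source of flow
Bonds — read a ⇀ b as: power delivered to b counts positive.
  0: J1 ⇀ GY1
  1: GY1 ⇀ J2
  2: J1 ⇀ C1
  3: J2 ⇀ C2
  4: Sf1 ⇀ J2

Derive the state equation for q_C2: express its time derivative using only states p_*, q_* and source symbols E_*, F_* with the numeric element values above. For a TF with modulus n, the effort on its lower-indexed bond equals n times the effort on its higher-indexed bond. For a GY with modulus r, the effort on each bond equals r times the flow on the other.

β4 stroke at Sf1  (Sf1: flow source, stroke at near end)
β2 stroke at J1  (C1: C, integral causality)
β0 stroke at GY1  (J1 effort already set via bond 2)
β1 stroke at GY1  (through GY1, causality inverts; strokes same side of GY1)
β3 stroke at J2  (J2: last free bond brings effort in)

dq_C2/dt = F_Sf1 + q_C1/16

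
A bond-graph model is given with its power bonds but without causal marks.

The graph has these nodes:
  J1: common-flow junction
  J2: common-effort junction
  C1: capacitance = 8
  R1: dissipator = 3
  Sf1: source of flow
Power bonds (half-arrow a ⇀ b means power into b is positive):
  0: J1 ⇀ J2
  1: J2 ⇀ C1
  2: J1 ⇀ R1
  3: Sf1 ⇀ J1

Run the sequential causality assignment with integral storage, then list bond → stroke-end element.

bond 3 →Sf1  (Sf1: flow source, stroke at near end)
bond 0 →J1  (J1: bond 3 brought flow, rest push out)
bond 2 →J1  (common-f at J1 fixed by 3)
bond 1 →J2  (closing 0-jn rule on J2)

#0 stroke at J1
#1 stroke at J2
#2 stroke at J1
#3 stroke at Sf1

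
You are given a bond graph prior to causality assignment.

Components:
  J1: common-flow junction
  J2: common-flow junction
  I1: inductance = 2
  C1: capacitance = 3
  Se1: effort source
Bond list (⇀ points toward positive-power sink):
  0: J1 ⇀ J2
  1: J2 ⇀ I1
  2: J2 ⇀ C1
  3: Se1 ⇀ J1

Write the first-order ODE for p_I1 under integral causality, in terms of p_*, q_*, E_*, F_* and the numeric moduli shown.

b3 stroke at J1  (Se1 (Se) sets effort on bond)
b0 stroke at J2  (J1: last free bond brings flow in)
b1 stroke at I1  (I1 outputs flow p/I1)
b2 stroke at J2  (1-jn J2 has f-setter on 1)

dp_I1/dt = E_Se1 - q_C1/3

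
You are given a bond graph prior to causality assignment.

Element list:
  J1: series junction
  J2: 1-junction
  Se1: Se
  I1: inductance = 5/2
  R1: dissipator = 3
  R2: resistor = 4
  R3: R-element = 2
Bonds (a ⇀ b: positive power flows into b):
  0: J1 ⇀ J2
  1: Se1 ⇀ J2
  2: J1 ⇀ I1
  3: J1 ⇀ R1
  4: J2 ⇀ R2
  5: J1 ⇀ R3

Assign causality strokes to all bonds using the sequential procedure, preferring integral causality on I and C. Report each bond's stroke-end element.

b1 stroke→J2  (Se1 (Se) sets effort on bond)
b2 stroke→I1  (I1 integral (f out))
b0 stroke→J1  (common-f at J1 fixed by 2)
b3 stroke→J1  (1-jn J1 has f-setter on 2)
b5 stroke→J1  (J1: bond 2 brought flow, rest push out)
b4 stroke→J2  (common-f at J2 fixed by 0)

β0 stroke at J1
β1 stroke at J2
β2 stroke at I1
β3 stroke at J1
β4 stroke at J2
β5 stroke at J1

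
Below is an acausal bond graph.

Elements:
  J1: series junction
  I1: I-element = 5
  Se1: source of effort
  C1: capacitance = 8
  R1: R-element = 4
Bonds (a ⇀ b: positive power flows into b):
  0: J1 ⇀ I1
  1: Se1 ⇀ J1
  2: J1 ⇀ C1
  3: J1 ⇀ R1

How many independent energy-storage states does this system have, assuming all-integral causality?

2  (C1, I1 all integral)

b1 stroke at J1  (Se1: effort source, stroke at far end)
b0 stroke at I1  (I1 outputs flow p/I1)
b2 stroke at J1  (common-f at J1 fixed by 0)
b3 stroke at J1  (J1 flow already set via bond 0)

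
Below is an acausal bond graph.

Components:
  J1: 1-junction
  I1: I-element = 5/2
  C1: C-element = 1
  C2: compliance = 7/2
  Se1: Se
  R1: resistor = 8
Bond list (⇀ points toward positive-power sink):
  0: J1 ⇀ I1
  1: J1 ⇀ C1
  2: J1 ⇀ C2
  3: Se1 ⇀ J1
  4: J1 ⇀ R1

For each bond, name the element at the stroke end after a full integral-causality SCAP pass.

bond 3 stroke at J1  (Se1 (Se) sets effort on bond)
bond 0 stroke at I1  (I1 outputs flow p/I1)
bond 1 stroke at J1  (J1 flow already set via bond 0)
bond 2 stroke at J1  (J1: bond 0 brought flow, rest push out)
bond 4 stroke at J1  (J1: bond 0 brought flow, rest push out)

#0 |I1
#1 |J1
#2 |J1
#3 |J1
#4 |J1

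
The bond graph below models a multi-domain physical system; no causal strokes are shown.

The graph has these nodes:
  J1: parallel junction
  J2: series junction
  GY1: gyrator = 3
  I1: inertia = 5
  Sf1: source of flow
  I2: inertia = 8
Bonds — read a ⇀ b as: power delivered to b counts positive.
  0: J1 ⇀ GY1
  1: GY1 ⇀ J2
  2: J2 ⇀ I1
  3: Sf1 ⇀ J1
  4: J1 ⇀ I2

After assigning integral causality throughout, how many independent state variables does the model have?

bond 3 stroke→Sf1  (source Sf1 imposes f)
bond 2 stroke→I1  (I1 integral (f out))
bond 1 stroke→J2  (1-jn J2 has f-setter on 2)
bond 0 stroke→J1  (GY1: gyrator matches bond 1)
bond 4 stroke→I2  (common-e at J1 fixed by 0)

2  (I1, I2 all integral)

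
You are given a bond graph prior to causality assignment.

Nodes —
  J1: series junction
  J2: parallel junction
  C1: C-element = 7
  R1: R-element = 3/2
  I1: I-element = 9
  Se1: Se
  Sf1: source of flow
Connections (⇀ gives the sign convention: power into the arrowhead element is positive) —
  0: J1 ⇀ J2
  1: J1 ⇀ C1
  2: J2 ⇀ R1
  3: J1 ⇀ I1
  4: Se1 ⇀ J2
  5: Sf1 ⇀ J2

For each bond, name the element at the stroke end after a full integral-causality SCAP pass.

b4 stroke→J2  (Se1: effort source, stroke at far end)
b5 stroke→Sf1  (Sf1 fixes flow; stroke at Sf1)
b0 stroke→J1  (J2: bond 4 brought effort, rest push out)
b2 stroke→R1  (J2 effort already set via bond 4)
b1 stroke→J1  (C1 outputs effort q/C1)
b3 stroke→I1  (closing 1-jn rule on J1)

#0 stroke at J1
#1 stroke at J1
#2 stroke at R1
#3 stroke at I1
#4 stroke at J2
#5 stroke at Sf1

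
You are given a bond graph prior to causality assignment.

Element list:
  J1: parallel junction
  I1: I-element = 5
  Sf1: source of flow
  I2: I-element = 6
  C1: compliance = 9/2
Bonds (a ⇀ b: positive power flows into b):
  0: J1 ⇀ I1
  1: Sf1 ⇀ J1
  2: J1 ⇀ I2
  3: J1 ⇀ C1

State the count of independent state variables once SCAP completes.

3  (C1, I1, I2 all integral)

#1 stroke at Sf1  (Sf1 (Sf) sets flow on bond)
#0 stroke at I1  (prefer integral on I1)
#2 stroke at I2  (I2 integral (f out))
#3 stroke at J1  (J1: last free bond brings effort in)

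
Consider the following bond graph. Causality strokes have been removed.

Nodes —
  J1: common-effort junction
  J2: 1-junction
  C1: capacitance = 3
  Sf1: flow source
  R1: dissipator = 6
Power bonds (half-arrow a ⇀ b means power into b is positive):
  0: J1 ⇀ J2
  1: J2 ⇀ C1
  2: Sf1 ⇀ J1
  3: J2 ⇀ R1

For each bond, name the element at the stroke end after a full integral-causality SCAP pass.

b0 |J1
b1 |J2
b2 |Sf1
b3 |J2

β2 stroke at Sf1  (source Sf1 imposes f)
β0 stroke at J1  (only one effort-in slot at J1)
β1 stroke at J2  (1-jn J2 has f-setter on 0)
β3 stroke at J2  (J2 flow already set via bond 0)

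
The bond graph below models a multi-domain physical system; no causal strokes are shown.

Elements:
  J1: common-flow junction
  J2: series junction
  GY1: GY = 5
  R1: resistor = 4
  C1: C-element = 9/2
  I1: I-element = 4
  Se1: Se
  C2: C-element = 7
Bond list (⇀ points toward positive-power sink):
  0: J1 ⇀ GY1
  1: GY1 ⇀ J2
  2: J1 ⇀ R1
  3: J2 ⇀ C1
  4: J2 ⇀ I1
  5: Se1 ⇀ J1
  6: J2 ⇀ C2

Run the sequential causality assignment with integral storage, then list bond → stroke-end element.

b5 stroke at J1  (Se1 (Se) sets effort on bond)
b3 stroke at J2  (C1 outputs effort q/C1)
b4 stroke at I1  (I1 integral (f out))
b1 stroke at J2  (J2 flow already set via bond 4)
b6 stroke at J2  (common-f at J2 fixed by 4)
b0 stroke at J1  (GY GY1: same side as bond 1)
b2 stroke at R1  (only one flow-in slot at J1)

bond 0 |J1
bond 1 |J2
bond 2 |R1
bond 3 |J2
bond 4 |I1
bond 5 |J1
bond 6 |J2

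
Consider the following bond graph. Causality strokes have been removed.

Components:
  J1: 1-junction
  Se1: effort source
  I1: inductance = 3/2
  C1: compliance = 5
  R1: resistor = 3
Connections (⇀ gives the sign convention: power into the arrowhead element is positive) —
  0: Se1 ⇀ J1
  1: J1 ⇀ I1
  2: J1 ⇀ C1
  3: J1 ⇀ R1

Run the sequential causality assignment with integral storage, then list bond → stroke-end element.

bond 0 stroke at J1
bond 1 stroke at I1
bond 2 stroke at J1
bond 3 stroke at J1

#0 stroke at J1  (Se1: effort source, stroke at far end)
#1 stroke at I1  (I1: I, integral causality)
#2 stroke at J1  (J1: bond 1 brought flow, rest push out)
#3 stroke at J1  (J1 flow already set via bond 1)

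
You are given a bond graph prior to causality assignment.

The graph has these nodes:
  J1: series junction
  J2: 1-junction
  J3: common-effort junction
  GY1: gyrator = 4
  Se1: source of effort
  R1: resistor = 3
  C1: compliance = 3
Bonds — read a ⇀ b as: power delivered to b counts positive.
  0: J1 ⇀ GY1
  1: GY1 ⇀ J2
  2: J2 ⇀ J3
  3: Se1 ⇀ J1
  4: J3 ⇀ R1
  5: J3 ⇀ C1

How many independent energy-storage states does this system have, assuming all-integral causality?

1  (C1 all integral)

b3 stroke→J1  (source Se1 imposes e)
b0 stroke→GY1  (J1: last free bond brings flow in)
b1 stroke→GY1  (GY1 both-in/both-out from 0)
b2 stroke→J2  (J2 flow already set via bond 1)
b5 stroke→J3  (prefer integral on C1)
b4 stroke→R1  (J3 effort already set via bond 5)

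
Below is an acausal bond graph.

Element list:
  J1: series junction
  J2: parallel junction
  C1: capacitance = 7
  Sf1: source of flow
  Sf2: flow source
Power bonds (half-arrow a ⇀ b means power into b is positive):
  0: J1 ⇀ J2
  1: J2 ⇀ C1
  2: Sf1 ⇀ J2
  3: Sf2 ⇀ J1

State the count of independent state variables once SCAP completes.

1  (C1 all integral)

β2 |Sf1  (source Sf1 imposes f)
β3 |Sf2  (Sf2 fixes flow; stroke at Sf2)
β0 |J1  (J1 flow already set via bond 3)
β1 |J2  (closing 0-jn rule on J2)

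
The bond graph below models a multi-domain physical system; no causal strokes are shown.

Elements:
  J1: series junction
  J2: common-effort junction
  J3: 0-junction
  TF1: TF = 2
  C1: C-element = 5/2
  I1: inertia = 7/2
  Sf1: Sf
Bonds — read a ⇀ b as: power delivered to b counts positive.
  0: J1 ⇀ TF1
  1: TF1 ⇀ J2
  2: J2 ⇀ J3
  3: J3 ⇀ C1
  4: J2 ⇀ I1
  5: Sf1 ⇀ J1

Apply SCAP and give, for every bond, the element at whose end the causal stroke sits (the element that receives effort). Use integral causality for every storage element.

β5 |Sf1  (Sf1 (Sf) sets flow on bond)
β0 |J1  (common-f at J1 fixed by 5)
β1 |TF1  (TF TF1: opposite of bond 0)
β3 |J3  (C1 integral (e out))
β2 |J2  (J3 effort already set via bond 3)
β4 |I1  (J2 effort already set via bond 2)

b0 →J1
b1 →TF1
b2 →J2
b3 →J3
b4 →I1
b5 →Sf1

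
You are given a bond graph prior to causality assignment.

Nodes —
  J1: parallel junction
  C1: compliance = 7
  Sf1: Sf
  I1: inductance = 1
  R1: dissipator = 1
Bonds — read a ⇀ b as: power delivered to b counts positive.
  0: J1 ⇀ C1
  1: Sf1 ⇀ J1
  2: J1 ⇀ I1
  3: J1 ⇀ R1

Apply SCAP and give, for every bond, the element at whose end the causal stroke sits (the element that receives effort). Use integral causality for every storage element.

#0 →J1
#1 →Sf1
#2 →I1
#3 →R1

bond 1 stroke→Sf1  (Sf1 fixes flow; stroke at Sf1)
bond 0 stroke→J1  (C1 outputs effort q/C1)
bond 2 stroke→I1  (J1: bond 0 brought effort, rest push out)
bond 3 stroke→R1  (common-e at J1 fixed by 0)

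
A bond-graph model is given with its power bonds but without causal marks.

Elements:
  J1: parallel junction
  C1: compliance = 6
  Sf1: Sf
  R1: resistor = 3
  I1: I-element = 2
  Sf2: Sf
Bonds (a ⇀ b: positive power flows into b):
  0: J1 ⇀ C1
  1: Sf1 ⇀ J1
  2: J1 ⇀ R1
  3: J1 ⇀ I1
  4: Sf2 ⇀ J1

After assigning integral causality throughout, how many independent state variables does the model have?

#1 stroke at Sf1  (Sf1: flow source, stroke at near end)
#4 stroke at Sf2  (source Sf2 imposes f)
#0 stroke at J1  (C1: C, integral causality)
#2 stroke at R1  (J1 effort already set via bond 0)
#3 stroke at I1  (J1 effort already set via bond 0)

2  (C1, I1 all integral)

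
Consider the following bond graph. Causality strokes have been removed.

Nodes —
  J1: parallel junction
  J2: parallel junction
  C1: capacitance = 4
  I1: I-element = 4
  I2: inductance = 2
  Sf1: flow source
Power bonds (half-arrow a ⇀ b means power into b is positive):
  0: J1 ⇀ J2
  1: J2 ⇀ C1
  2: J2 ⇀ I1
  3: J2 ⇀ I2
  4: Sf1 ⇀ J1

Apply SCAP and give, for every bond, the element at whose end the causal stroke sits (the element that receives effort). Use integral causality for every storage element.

#4 stroke at Sf1  (Sf1 (Sf) sets flow on bond)
#0 stroke at J1  (closing 0-jn rule on J1)
#1 stroke at J2  (C1 outputs effort q/C1)
#2 stroke at I1  (common-e at J2 fixed by 1)
#3 stroke at I2  (common-e at J2 fixed by 1)

#0 |J1
#1 |J2
#2 |I1
#3 |I2
#4 |Sf1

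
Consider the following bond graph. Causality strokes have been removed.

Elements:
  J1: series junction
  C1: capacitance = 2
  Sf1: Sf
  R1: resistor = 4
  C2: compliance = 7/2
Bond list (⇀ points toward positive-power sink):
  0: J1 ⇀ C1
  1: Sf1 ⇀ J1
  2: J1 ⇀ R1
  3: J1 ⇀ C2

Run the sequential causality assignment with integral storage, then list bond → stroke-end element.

b0 |J1
b1 |Sf1
b2 |J1
b3 |J1

b1 |Sf1  (Sf1 fixes flow; stroke at Sf1)
b0 |J1  (common-f at J1 fixed by 1)
b2 |J1  (J1: bond 1 brought flow, rest push out)
b3 |J1  (common-f at J1 fixed by 1)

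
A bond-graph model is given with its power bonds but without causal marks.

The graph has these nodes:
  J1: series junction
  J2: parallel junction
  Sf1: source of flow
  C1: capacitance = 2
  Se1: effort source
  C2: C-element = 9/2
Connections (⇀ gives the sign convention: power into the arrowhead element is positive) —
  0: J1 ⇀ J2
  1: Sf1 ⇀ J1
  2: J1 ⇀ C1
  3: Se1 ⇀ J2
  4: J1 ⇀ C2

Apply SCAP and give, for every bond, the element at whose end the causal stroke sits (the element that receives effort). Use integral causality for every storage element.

#1 stroke→Sf1  (source Sf1 imposes f)
#3 stroke→J2  (Se1 fixes effort; stroke away)
#0 stroke→J1  (J1: bond 1 brought flow, rest push out)
#2 stroke→J1  (common-f at J1 fixed by 1)
#4 stroke→J1  (J1 flow already set via bond 1)

bond 0 →J1
bond 1 →Sf1
bond 2 →J1
bond 3 →J2
bond 4 →J1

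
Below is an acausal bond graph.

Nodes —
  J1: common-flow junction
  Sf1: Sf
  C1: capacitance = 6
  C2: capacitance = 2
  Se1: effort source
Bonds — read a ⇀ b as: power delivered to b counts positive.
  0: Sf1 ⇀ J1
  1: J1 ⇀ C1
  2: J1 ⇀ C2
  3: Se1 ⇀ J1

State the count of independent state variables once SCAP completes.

#0 stroke→Sf1  (Sf1 fixes flow; stroke at Sf1)
#3 stroke→J1  (source Se1 imposes e)
#1 stroke→J1  (J1 flow already set via bond 0)
#2 stroke→J1  (common-f at J1 fixed by 0)

2  (C1, C2 all integral)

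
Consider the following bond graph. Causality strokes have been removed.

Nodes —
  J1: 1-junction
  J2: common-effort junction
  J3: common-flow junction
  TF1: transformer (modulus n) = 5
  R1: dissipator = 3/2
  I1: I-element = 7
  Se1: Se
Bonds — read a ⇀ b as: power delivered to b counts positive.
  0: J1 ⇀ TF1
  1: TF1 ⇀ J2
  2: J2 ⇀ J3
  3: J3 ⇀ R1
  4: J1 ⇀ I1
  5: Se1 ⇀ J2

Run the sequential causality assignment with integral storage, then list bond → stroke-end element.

β0 →J1
β1 →TF1
β2 →J3
β3 →R1
β4 →I1
β5 →J2

b5 stroke at J2  (source Se1 imposes e)
b1 stroke at TF1  (0-jn J2 has e-setter on 5)
b2 stroke at J3  (J2 effort already set via bond 5)
b3 stroke at R1  (only one flow-in slot at J3)
b0 stroke at J1  (TF TF1: opposite of bond 1)
b4 stroke at I1  (J1: last free bond brings flow in)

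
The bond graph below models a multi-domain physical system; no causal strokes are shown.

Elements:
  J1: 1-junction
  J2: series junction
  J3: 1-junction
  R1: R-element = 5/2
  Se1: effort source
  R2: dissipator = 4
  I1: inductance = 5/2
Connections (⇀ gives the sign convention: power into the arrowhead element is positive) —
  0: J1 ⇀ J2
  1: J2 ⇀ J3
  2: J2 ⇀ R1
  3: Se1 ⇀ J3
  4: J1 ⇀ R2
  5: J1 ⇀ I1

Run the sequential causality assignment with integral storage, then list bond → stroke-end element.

β0 stroke at J1
β1 stroke at J2
β2 stroke at J2
β3 stroke at J3
β4 stroke at J1
β5 stroke at I1

bond 3 stroke at J3  (source Se1 imposes e)
bond 1 stroke at J2  (J3: last free bond brings flow in)
bond 5 stroke at I1  (I1 outputs flow p/I1)
bond 0 stroke at J1  (J1 flow already set via bond 5)
bond 4 stroke at J1  (1-jn J1 has f-setter on 5)
bond 2 stroke at J2  (common-f at J2 fixed by 0)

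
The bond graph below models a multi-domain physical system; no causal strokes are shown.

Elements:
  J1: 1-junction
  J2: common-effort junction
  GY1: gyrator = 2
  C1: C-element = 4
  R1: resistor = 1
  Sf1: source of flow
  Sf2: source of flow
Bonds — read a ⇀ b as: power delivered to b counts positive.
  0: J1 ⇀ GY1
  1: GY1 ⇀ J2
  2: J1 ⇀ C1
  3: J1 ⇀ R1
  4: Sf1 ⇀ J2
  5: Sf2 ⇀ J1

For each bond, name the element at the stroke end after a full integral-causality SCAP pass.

#0 →J1
#1 →J2
#2 →J1
#3 →J1
#4 →Sf1
#5 →Sf2

bond 4 |Sf1  (Sf1 (Sf) sets flow on bond)
bond 5 |Sf2  (source Sf2 imposes f)
bond 0 |J1  (J1: bond 5 brought flow, rest push out)
bond 2 |J1  (J1: bond 5 brought flow, rest push out)
bond 3 |J1  (J1: bond 5 brought flow, rest push out)
bond 1 |J2  (only one effort-in slot at J2)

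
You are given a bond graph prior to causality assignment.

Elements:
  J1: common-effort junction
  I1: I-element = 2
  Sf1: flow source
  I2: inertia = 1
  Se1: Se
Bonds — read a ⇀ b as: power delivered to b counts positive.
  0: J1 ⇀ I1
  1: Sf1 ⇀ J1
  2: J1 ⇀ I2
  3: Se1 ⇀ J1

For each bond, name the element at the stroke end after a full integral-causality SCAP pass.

β0 →I1
β1 →Sf1
β2 →I2
β3 →J1

b1 |Sf1  (source Sf1 imposes f)
b3 |J1  (Se1 (Se) sets effort on bond)
b0 |I1  (J1: bond 3 brought effort, rest push out)
b2 |I2  (J1 effort already set via bond 3)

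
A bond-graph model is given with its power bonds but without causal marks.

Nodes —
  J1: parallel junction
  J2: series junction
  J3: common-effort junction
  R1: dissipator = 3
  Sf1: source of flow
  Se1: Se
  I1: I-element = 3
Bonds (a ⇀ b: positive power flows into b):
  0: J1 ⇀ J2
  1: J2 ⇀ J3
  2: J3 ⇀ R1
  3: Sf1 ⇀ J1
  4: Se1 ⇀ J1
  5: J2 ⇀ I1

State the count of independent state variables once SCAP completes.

#3 |Sf1  (source Sf1 imposes f)
#4 |J1  (Se1 fixes effort; stroke away)
#0 |J2  (0-jn J1 has e-setter on 4)
#5 |I1  (I1: I, integral causality)
#1 |J2  (J2: bond 5 brought flow, rest push out)
#2 |J3  (J3 needs exactly one e-in)

1  (I1 all integral)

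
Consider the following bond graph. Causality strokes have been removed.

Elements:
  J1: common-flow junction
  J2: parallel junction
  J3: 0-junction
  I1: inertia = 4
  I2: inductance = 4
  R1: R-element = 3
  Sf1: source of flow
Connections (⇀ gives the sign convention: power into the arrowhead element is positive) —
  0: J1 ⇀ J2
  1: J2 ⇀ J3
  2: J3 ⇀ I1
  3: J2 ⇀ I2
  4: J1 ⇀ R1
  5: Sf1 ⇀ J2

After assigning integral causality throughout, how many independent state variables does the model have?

bond 5 →Sf1  (Sf1 fixes flow; stroke at Sf1)
bond 2 →I1  (I1 outputs flow p/I1)
bond 1 →J3  (only one effort-in slot at J3)
bond 3 →I2  (prefer integral on I2)
bond 0 →J2  (only one effort-in slot at J2)
bond 4 →J1  (J1 flow already set via bond 0)

2  (I1, I2 all integral)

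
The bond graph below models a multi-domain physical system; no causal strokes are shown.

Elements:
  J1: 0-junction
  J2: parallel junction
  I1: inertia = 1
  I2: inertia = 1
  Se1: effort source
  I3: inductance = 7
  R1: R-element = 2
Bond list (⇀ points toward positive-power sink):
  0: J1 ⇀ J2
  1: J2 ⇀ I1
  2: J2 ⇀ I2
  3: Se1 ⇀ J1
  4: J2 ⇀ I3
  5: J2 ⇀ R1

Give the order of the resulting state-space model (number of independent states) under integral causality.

3  (I1, I2, I3 all integral)

#3 →J1  (Se1 fixes effort; stroke away)
#0 →J2  (J1 effort already set via bond 3)
#1 →I1  (common-e at J2 fixed by 0)
#2 →I2  (common-e at J2 fixed by 0)
#4 →I3  (J2: bond 0 brought effort, rest push out)
#5 →R1  (0-jn J2 has e-setter on 0)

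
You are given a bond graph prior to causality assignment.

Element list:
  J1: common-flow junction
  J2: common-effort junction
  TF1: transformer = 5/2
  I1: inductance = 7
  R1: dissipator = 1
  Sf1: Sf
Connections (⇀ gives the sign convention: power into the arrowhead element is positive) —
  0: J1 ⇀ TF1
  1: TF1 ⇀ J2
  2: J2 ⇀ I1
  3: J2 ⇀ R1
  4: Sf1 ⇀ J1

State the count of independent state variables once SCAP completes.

1  (I1 all integral)

β4 |Sf1  (source Sf1 imposes f)
β0 |J1  (1-jn J1 has f-setter on 4)
β1 |TF1  (through TF1, causality passes straight; one stroke at TF1)
β2 |I1  (I1 integral (f out))
β3 |J2  (J2 needs exactly one e-in)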